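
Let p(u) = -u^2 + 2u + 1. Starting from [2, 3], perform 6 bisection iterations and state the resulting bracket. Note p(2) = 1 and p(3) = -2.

u = 2.5 gives p = -0.25, negative; keep [2, 2.5]
u = 2.25 gives p = 0.4375, positive; keep [2.25, 2.5]
u = 2.375 gives p = 0.109375, positive; keep [2.375, 2.5]
u = 2.4375 gives p = -0.0664, negative; keep [2.375, 2.4375]
u = 2.40625 gives p = 0.0225, positive; keep [2.40625, 2.4375]
u = 2.421875 gives p = -0.0217, negative; keep [2.40625, 2.421875]

[2.40625, 2.421875]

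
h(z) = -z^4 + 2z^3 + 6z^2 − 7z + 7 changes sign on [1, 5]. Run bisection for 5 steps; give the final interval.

z = 3 gives h = 13, positive; keep [3, 5]
z = 4 gives h = -53, negative; keep [3, 4]
z = 3.5 gives h = -8.3125, negative; keep [3, 3.5]
z = 3.25 gives h = 4.7148, positive; keep [3.25, 3.5]
z = 3.375 gives h = -1.1409, negative; keep [3.25, 3.375]

[3.25, 3.375]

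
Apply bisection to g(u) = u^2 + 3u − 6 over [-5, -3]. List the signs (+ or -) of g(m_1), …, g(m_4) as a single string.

-+-+

g(-4) = -2 < 0, so the root lies in [-5, -4]
g(-4.5) = 0.75 > 0, so the root lies in [-4.5, -4]
g(-4.25) = -0.6875 < 0, so the root lies in [-4.5, -4.25]
g(-4.375) = 0.0156 > 0, so the root lies in [-4.375, -4.25]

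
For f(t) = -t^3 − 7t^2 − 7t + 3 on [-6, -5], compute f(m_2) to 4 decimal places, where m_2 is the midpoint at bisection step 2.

1.9219

t = -5.5 gives f = -3.875, negative; keep [-6, -5.5]
t = -5.75 gives f = 1.921875, positive; keep [-5.75, -5.5]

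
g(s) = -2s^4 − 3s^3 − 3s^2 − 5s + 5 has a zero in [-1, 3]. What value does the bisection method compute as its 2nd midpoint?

0

midpoint 1: g = -8 < 0 → [-1, 1]
midpoint 0: g = 5 > 0 → [0, 1]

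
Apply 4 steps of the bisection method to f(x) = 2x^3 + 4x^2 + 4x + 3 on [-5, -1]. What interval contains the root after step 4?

[-1.5, -1.25]

x = -3 gives f = -27, negative; keep [-3, -1]
x = -2 gives f = -5, negative; keep [-2, -1]
x = -1.5 gives f = -0.75, negative; keep [-1.5, -1]
x = -1.25 gives f = 0.3438, positive; keep [-1.5, -1.25]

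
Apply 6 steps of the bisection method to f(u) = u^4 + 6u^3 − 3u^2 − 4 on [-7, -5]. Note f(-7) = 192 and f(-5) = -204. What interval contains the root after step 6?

midpoint -6: f = -112 < 0 → [-7, -6]
midpoint -6.5: f = 6.5625 > 0 → [-6.5, -6]
midpoint -6.25: f = -60.152344 < 0 → [-6.5, -6.25]
midpoint -6.375: f = -28.7654 < 0 → [-6.5, -6.375]
midpoint -6.4375: f = -11.6084 < 0 → [-6.5, -6.4375]
midpoint -6.46875: f = -2.6515 < 0 → [-6.5, -6.46875]

[-6.5, -6.46875]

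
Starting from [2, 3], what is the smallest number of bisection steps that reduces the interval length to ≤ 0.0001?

Width after n steps is 1/2^n. Need 2^n ≥ 1/0.0001 = 10000.
2^13 = 8192 < 10000 ≤ 2^14 = 16384, so n = 14.

14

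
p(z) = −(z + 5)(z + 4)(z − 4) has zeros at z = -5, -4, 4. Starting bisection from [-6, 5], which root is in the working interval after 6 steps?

p(-0.5) = 70.875 > 0, so the root lies in [-0.5, 5]
p(2.25) = 79.296875 > 0, so the root lies in [2.25, 5]
p(3.625) = 24.662109 > 0, so the root lies in [3.625, 5]
p(4.3125) = -24.1907 < 0, so the root lies in [3.625, 4.3125]
p(3.96875) = 2.2334 > 0, so the root lies in [3.96875, 4.3125]
p(4.140625) = -10.464 < 0, so the root lies in [3.96875, 4.140625]

4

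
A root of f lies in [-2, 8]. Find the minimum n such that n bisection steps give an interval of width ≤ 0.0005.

15

Width after n steps is 10/2^n. Need 2^n ≥ 10/0.0005 = 20000.
2^14 = 16384 < 20000 ≤ 2^15 = 32768, so n = 15.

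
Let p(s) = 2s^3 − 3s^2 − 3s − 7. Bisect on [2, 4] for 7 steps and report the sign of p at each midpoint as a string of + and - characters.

+-++--+

midpoint 3: p = 11 > 0 → [2, 3]
midpoint 2.5: p = -2 < 0 → [2.5, 3]
midpoint 2.75: p = 3.65625 > 0 → [2.5, 2.75]
midpoint 2.625: p = 0.6289 > 0 → [2.5, 2.625]
midpoint 2.5625: p = -0.7339 < 0 → [2.5625, 2.625]
midpoint 2.59375: p = -0.0648 < 0 → [2.59375, 2.625]
midpoint 2.609375: p = 0.279 > 0 → [2.59375, 2.609375]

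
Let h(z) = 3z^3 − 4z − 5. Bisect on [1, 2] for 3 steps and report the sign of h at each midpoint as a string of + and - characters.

-++

midpoint 1.5: h = -0.875 < 0 → [1.5, 2]
midpoint 1.75: h = 4.078125 > 0 → [1.5, 1.75]
midpoint 1.625: h = 1.373047 > 0 → [1.5, 1.625]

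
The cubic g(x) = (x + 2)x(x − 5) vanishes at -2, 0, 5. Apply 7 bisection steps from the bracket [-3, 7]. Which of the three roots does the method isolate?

g(2) = -24 < 0, so the root lies in [2, 7]
g(4.5) = -14.625 < 0, so the root lies in [4.5, 7]
g(5.75) = 33.421875 > 0, so the root lies in [4.5, 5.75]
g(5.125) = 4.5645 > 0, so the root lies in [4.5, 5.125]
g(4.8125) = -6.1472 < 0, so the root lies in [4.8125, 5.125]
g(4.96875) = -1.0821 < 0, so the root lies in [4.96875, 5.125]
g(5.046875) = 1.6671 > 0, so the root lies in [4.96875, 5.046875]

5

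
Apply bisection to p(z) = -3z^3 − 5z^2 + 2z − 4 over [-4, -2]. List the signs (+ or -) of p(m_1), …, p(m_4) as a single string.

+++-

midpoint -3: p = 26 > 0 → [-3, -2]
midpoint -2.5: p = 6.625 > 0 → [-2.5, -2]
midpoint -2.25: p = 0.359375 > 0 → [-2.25, -2]
midpoint -2.125: p = -2.041 < 0 → [-2.25, -2.125]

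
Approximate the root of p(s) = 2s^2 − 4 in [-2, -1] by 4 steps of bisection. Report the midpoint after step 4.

m = -1.5, p(m) = 0.5 (+); new bracket [-1.5, -1]
m = -1.25, p(m) = -0.875 (−); new bracket [-1.5, -1.25]
m = -1.375, p(m) = -0.21875 (−); new bracket [-1.5, -1.375]
m = -1.4375, p(m) = 0.1328 (+); new bracket [-1.4375, -1.375]

-1.4375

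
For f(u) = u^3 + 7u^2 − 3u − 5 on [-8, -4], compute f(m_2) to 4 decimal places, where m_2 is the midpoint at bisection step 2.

16.0000

u = -6 gives f = 49, positive; keep [-8, -6]
u = -7 gives f = 16, positive; keep [-8, -7]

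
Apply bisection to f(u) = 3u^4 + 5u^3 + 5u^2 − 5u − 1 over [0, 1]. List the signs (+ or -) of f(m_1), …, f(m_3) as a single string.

u = 0.5 gives f = -1.4375, negative; keep [0.5, 1]
u = 0.75 gives f = 1.121094, positive; keep [0.5, 0.75]
u = 0.625 gives f = -0.493408, negative; keep [0.625, 0.75]

-+-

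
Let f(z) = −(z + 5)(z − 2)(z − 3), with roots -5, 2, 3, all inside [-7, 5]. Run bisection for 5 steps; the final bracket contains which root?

-5

midpoint -1: f = -48 < 0 → [-7, -1]
midpoint -4: f = -42 < 0 → [-7, -4]
midpoint -5.5: f = 31.875 > 0 → [-5.5, -4]
midpoint -4.75: f = -13.0781 < 0 → [-5.5, -4.75]
midpoint -5.125: f = 7.2363 > 0 → [-5.125, -4.75]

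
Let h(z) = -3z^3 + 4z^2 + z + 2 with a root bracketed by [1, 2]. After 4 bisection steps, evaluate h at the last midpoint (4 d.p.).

0.6619

midpoint 1.5: h = 2.375 > 0 → [1.5, 2]
midpoint 1.75: h = -0.078125 < 0 → [1.5, 1.75]
midpoint 1.625: h = 1.314453 > 0 → [1.625, 1.75]
midpoint 1.6875: h = 0.6619 > 0 → [1.6875, 1.75]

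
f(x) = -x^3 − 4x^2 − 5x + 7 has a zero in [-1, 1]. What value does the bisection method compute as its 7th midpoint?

f(0) = 7 > 0, so the root lies in [0, 1]
f(0.5) = 3.375 > 0, so the root lies in [0.5, 1]
f(0.75) = 0.578125 > 0, so the root lies in [0.75, 1]
f(0.875) = -1.1074 < 0, so the root lies in [0.75, 0.875]
f(0.8125) = -0.2395 < 0, so the root lies in [0.75, 0.8125]
f(0.78125) = 0.1755 > 0, so the root lies in [0.78125, 0.8125]
f(0.796875) = -0.0304 < 0, so the root lies in [0.78125, 0.796875]

0.796875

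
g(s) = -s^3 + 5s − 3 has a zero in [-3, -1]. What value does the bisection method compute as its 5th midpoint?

-2.4375

s = -2 gives g = -5, negative; keep [-3, -2]
s = -2.5 gives g = 0.125, positive; keep [-2.5, -2]
s = -2.25 gives g = -2.859375, negative; keep [-2.5, -2.25]
s = -2.375 gives g = -1.4785, negative; keep [-2.5, -2.375]
s = -2.4375 gives g = -0.7053, negative; keep [-2.5, -2.4375]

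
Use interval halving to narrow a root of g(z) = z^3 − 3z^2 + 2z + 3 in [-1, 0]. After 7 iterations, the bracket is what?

g(-0.5) = 1.125 > 0, so the root lies in [-1, -0.5]
g(-0.75) = -0.609375 < 0, so the root lies in [-0.75, -0.5]
g(-0.625) = 0.333984 > 0, so the root lies in [-0.75, -0.625]
g(-0.6875) = -0.1179 < 0, so the root lies in [-0.6875, -0.625]
g(-0.65625) = 0.1129 > 0, so the root lies in [-0.6875, -0.65625]
g(-0.671875) = -0.0013 < 0, so the root lies in [-0.671875, -0.65625]
g(-0.6640625) = 0.0561 > 0, so the root lies in [-0.671875, -0.6640625]

[-0.671875, -0.6640625]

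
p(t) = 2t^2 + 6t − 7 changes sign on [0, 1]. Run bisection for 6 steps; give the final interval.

p(0.5) = -3.5 < 0, so the root lies in [0.5, 1]
p(0.75) = -1.375 < 0, so the root lies in [0.75, 1]
p(0.875) = -0.21875 < 0, so the root lies in [0.875, 1]
p(0.9375) = 0.3828 > 0, so the root lies in [0.875, 0.9375]
p(0.90625) = 0.0801 > 0, so the root lies in [0.875, 0.90625]
p(0.890625) = -0.0698 < 0, so the root lies in [0.890625, 0.90625]

[0.890625, 0.90625]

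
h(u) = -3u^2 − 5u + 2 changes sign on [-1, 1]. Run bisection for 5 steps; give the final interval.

[0.3125, 0.375]

h(0) = 2 > 0, so the root lies in [0, 1]
h(0.5) = -1.25 < 0, so the root lies in [0, 0.5]
h(0.25) = 0.5625 > 0, so the root lies in [0.25, 0.5]
h(0.375) = -0.2969 < 0, so the root lies in [0.25, 0.375]
h(0.3125) = 0.1445 > 0, so the root lies in [0.3125, 0.375]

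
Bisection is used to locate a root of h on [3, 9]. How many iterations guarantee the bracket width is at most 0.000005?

21

Width after n steps is 6/2^n. Need 2^n ≥ 6/0.000005 = 1200000.
2^20 = 1048576 < 1200000 ≤ 2^21 = 2097152, so n = 21.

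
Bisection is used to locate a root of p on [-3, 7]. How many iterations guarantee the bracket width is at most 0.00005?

18

Width after n steps is 10/2^n. Need 2^n ≥ 10/0.00005 = 200000.
2^17 = 131072 < 200000 ≤ 2^18 = 262144, so n = 18.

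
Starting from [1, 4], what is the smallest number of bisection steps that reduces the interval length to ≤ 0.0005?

13

Width after n steps is 3/2^n. Need 2^n ≥ 3/0.0005 = 6000.
2^12 = 4096 < 6000 ≤ 2^13 = 8192, so n = 13.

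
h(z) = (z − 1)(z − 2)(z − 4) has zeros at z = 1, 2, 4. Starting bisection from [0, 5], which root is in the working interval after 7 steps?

4

midpoint 2.5: h = -1.125 < 0 → [2.5, 5]
midpoint 3.75: h = -1.203125 < 0 → [3.75, 5]
midpoint 4.375: h = 3.005859 > 0 → [3.75, 4.375]
midpoint 4.0625: h = 0.3948 > 0 → [3.75, 4.0625]
midpoint 3.90625: h = -0.5194 < 0 → [3.90625, 4.0625]
midpoint 3.984375: h = -0.0925 < 0 → [3.984375, 4.0625]
midpoint 4.0234375: h = 0.1434 > 0 → [3.984375, 4.0234375]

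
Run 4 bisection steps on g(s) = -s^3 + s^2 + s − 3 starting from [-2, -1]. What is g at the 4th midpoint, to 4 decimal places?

-0.3289

midpoint -1.5: g = 1.125 > 0 → [-1.5, -1]
midpoint -1.25: g = -0.734375 < 0 → [-1.5, -1.25]
midpoint -1.375: g = 0.115234 > 0 → [-1.375, -1.25]
midpoint -1.3125: g = -0.3289 < 0 → [-1.375, -1.3125]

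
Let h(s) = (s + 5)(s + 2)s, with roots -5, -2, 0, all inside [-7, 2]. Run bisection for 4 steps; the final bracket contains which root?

m = -2.5, h(m) = 3.125 (+); new bracket [-7, -2.5]
m = -4.75, h(m) = 3.265625 (+); new bracket [-7, -4.75]
m = -5.875, h(m) = -19.919922 (−); new bracket [-5.875, -4.75]
m = -5.3125, h(m) = -5.4993 (−); new bracket [-5.3125, -4.75]

-5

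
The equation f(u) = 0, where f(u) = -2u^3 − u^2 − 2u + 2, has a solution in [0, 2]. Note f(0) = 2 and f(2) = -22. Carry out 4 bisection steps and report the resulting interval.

[0.5, 0.625]

f(1) = -3 < 0, so the root lies in [0, 1]
f(0.5) = 0.5 > 0, so the root lies in [0.5, 1]
f(0.75) = -0.90625 < 0, so the root lies in [0.5, 0.75]
f(0.625) = -0.1289 < 0, so the root lies in [0.5, 0.625]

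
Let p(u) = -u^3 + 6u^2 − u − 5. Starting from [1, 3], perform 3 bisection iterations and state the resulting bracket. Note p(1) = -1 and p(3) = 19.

midpoint 2: p = 9 > 0 → [1, 2]
midpoint 1.5: p = 3.625 > 0 → [1, 1.5]
midpoint 1.25: p = 1.171875 > 0 → [1, 1.25]

[1, 1.25]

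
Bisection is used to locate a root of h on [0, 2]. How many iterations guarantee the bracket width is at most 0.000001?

Width after n steps is 2/2^n. Need 2^n ≥ 2/0.000001 = 2000000.
2^20 = 1048576 < 2000000 ≤ 2^21 = 2097152, so n = 21.

21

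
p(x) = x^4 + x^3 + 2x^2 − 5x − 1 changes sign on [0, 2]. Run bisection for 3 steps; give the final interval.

midpoint 1: p = -2 < 0 → [1, 2]
midpoint 1.5: p = 4.4375 > 0 → [1, 1.5]
midpoint 1.25: p = 0.269531 > 0 → [1, 1.25]

[1, 1.25]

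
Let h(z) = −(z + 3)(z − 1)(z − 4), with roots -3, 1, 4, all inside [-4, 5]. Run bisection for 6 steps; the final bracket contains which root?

-3

z = 0.5 gives h = -6.125, negative; keep [-4, 0.5]
z = -1.75 gives h = -19.765625, negative; keep [-4, -1.75]
z = -2.875 gives h = -3.330078, negative; keep [-4, -2.875]
z = -3.4375 gives h = 14.4392, positive; keep [-3.4375, -2.875]
z = -3.15625 gives h = 4.6474, positive; keep [-3.15625, -2.875]
z = -3.015625 gives h = 0.4402, positive; keep [-3.015625, -2.875]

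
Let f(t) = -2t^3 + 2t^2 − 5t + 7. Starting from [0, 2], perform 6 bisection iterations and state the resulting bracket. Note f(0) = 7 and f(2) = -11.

t = 1 gives f = 2, positive; keep [1, 2]
t = 1.5 gives f = -2.75, negative; keep [1, 1.5]
t = 1.25 gives f = -0.03125, negative; keep [1, 1.25]
t = 1.125 gives f = 1.0586, positive; keep [1.125, 1.25]
t = 1.1875 gives f = 0.5337, positive; keep [1.1875, 1.25]
t = 1.21875 gives f = 0.2564, positive; keep [1.21875, 1.25]

[1.21875, 1.25]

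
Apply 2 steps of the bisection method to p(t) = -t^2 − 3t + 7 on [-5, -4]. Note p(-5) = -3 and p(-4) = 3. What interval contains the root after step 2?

[-4.75, -4.5]

midpoint -4.5: p = 0.25 > 0 → [-5, -4.5]
midpoint -4.75: p = -1.3125 < 0 → [-4.75, -4.5]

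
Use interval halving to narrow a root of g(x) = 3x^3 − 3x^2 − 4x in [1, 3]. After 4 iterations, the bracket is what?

x = 2 gives g = 4, positive; keep [1, 2]
x = 1.5 gives g = -2.625, negative; keep [1.5, 2]
x = 1.75 gives g = -0.109375, negative; keep [1.75, 2]
x = 1.875 gives g = 1.7285, positive; keep [1.75, 1.875]

[1.75, 1.875]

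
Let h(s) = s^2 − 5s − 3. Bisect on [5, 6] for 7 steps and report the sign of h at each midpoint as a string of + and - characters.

h(5.5) = -0.25 < 0, so the root lies in [5.5, 6]
h(5.75) = 1.3125 > 0, so the root lies in [5.5, 5.75]
h(5.625) = 0.515625 > 0, so the root lies in [5.5, 5.625]
h(5.5625) = 0.1289 > 0, so the root lies in [5.5, 5.5625]
h(5.53125) = -0.0615 < 0, so the root lies in [5.53125, 5.5625]
h(5.546875) = 0.0334 > 0, so the root lies in [5.53125, 5.546875]
h(5.5390625) = -0.0141 < 0, so the root lies in [5.5390625, 5.546875]

-+++-+-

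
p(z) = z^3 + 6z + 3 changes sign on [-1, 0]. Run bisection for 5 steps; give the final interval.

p(-0.5) = -0.125 < 0, so the root lies in [-0.5, 0]
p(-0.25) = 1.484375 > 0, so the root lies in [-0.5, -0.25]
p(-0.375) = 0.697266 > 0, so the root lies in [-0.5, -0.375]
p(-0.4375) = 0.2913 > 0, so the root lies in [-0.5, -0.4375]
p(-0.46875) = 0.0845 > 0, so the root lies in [-0.5, -0.46875]

[-0.5, -0.46875]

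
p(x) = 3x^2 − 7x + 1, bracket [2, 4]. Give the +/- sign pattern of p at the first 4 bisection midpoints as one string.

+++-

p(3) = 7 > 0, so the root lies in [2, 3]
p(2.5) = 2.25 > 0, so the root lies in [2, 2.5]
p(2.25) = 0.4375 > 0, so the root lies in [2, 2.25]
p(2.125) = -0.3281 < 0, so the root lies in [2.125, 2.25]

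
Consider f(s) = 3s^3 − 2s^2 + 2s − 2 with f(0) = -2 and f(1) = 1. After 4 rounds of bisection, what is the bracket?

[0.8125, 0.875]

s = 0.5 gives f = -1.125, negative; keep [0.5, 1]
s = 0.75 gives f = -0.359375, negative; keep [0.75, 1]
s = 0.875 gives f = 0.228516, positive; keep [0.75, 0.875]
s = 0.8125 gives f = -0.0862, negative; keep [0.8125, 0.875]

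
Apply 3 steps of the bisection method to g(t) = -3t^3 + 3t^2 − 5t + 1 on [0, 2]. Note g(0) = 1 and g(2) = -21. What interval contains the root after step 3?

t = 1 gives g = -4, negative; keep [0, 1]
t = 0.5 gives g = -1.125, negative; keep [0, 0.5]
t = 0.25 gives g = -0.109375, negative; keep [0, 0.25]

[0, 0.25]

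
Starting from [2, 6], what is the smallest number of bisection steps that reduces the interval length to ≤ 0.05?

Width after n steps is 4/2^n. Need 2^n ≥ 4/0.05 = 80.
2^6 = 64 < 80 ≤ 2^7 = 128, so n = 7.

7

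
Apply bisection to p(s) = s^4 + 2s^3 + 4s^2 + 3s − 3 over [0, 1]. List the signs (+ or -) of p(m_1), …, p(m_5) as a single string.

-++++

midpoint 0.5: p = -0.1875 < 0 → [0.5, 1]
midpoint 0.75: p = 2.660156 > 0 → [0.5, 0.75]
midpoint 0.625: p = 1.078369 > 0 → [0.5, 0.625]
midpoint 0.5625: p = 0.4092 > 0 → [0.5, 0.5625]
midpoint 0.53125: p = 0.1022 > 0 → [0.5, 0.53125]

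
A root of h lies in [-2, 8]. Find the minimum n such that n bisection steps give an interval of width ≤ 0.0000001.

27

Width after n steps is 10/2^n. Need 2^n ≥ 10/0.0000001 = 100000000.
2^26 = 67108864 < 100000000 ≤ 2^27 = 134217728, so n = 27.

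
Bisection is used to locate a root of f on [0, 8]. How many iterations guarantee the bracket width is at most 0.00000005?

Width after n steps is 8/2^n. Need 2^n ≥ 8/0.00000005 = 160000000.
2^27 = 134217728 < 160000000 ≤ 2^28 = 268435456, so n = 28.

28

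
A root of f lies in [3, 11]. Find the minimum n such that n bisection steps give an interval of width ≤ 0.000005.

21

Width after n steps is 8/2^n. Need 2^n ≥ 8/0.000005 = 1600000.
2^20 = 1048576 < 1600000 ≤ 2^21 = 2097152, so n = 21.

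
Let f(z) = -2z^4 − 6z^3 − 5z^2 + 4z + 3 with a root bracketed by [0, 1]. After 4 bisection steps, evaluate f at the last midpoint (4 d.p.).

-1.1407

m = 0.5, f(m) = 2.875 (+); new bracket [0.5, 1]
m = 0.75, f(m) = 0.023438 (+); new bracket [0.75, 1]
m = 0.875, f(m) = -2.52002 (−); new bracket [0.75, 0.875]
m = 0.8125, f(m) = -1.1407 (−); new bracket [0.75, 0.8125]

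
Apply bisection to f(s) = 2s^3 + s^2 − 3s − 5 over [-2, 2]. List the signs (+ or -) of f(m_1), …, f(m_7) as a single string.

---+++-

midpoint 0: f = -5 < 0 → [0, 2]
midpoint 1: f = -5 < 0 → [1, 2]
midpoint 1.5: f = -0.5 < 0 → [1.5, 2]
midpoint 1.75: f = 3.5312 > 0 → [1.5, 1.75]
midpoint 1.625: f = 1.3477 > 0 → [1.5, 1.625]
midpoint 1.5625: f = 0.3833 > 0 → [1.5, 1.5625]
midpoint 1.53125: f = -0.0683 < 0 → [1.53125, 1.5625]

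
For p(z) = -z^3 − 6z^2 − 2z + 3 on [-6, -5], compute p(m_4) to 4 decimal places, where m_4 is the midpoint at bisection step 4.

z = -5.5 gives p = -1.125, negative; keep [-6, -5.5]
z = -5.75 gives p = 6.234375, positive; keep [-5.75, -5.5]
z = -5.625 gives p = 2.384766, positive; keep [-5.625, -5.5]
z = -5.5625 gives p = 0.5881, positive; keep [-5.5625, -5.5]

0.5881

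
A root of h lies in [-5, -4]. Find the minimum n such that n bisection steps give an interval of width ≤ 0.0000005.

Width after n steps is 1/2^n. Need 2^n ≥ 1/0.0000005 = 2000000.
2^20 = 1048576 < 2000000 ≤ 2^21 = 2097152, so n = 21.

21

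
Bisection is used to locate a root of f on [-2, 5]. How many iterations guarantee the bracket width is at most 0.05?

Width after n steps is 7/2^n. Need 2^n ≥ 7/0.05 = 140.
2^7 = 128 < 140 ≤ 2^8 = 256, so n = 8.

8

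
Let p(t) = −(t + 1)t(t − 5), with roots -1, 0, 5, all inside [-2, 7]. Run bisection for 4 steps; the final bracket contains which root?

5

t = 2.5 gives p = 21.875, positive; keep [2.5, 7]
t = 4.75 gives p = 6.828125, positive; keep [4.75, 7]
t = 5.875 gives p = -35.341797, negative; keep [4.75, 5.875]
t = 5.3125 gives p = -10.4797, negative; keep [4.75, 5.3125]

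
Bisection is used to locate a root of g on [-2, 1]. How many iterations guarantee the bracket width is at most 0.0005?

Width after n steps is 3/2^n. Need 2^n ≥ 3/0.0005 = 6000.
2^12 = 4096 < 6000 ≤ 2^13 = 8192, so n = 13.

13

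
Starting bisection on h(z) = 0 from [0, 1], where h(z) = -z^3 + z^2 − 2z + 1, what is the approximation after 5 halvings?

h(0.5) = 0.125 > 0, so the root lies in [0.5, 1]
h(0.75) = -0.359375 < 0, so the root lies in [0.5, 0.75]
h(0.625) = -0.103516 < 0, so the root lies in [0.5, 0.625]
h(0.5625) = 0.0134 > 0, so the root lies in [0.5625, 0.625]
h(0.59375) = -0.0443 < 0, so the root lies in [0.5625, 0.59375]

0.59375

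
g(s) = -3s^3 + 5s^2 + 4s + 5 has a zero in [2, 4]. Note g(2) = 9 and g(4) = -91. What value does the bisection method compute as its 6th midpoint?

midpoint 3: g = -19 < 0 → [2, 3]
midpoint 2.5: g = -0.625 < 0 → [2, 2.5]
midpoint 2.25: g = 5.140625 > 0 → [2.25, 2.5]
midpoint 2.375: g = 2.5137 > 0 → [2.375, 2.5]
midpoint 2.4375: g = 1.0105 > 0 → [2.4375, 2.5]
midpoint 2.46875: g = 0.2096 > 0 → [2.46875, 2.5]

2.46875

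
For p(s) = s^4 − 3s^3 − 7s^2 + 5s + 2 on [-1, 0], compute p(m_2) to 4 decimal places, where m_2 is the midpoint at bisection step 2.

m = -0.5, p(m) = -1.8125 (−); new bracket [-0.5, 0]
m = -0.25, p(m) = 0.363281 (+); new bracket [-0.5, -0.25]

0.3633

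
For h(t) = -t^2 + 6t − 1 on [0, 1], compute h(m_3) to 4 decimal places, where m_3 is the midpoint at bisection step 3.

h(0.5) = 1.75 > 0, so the root lies in [0, 0.5]
h(0.25) = 0.4375 > 0, so the root lies in [0, 0.25]
h(0.125) = -0.265625 < 0, so the root lies in [0.125, 0.25]

-0.2656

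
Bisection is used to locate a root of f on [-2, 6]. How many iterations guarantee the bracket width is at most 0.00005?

18

Width after n steps is 8/2^n. Need 2^n ≥ 8/0.00005 = 160000.
2^17 = 131072 < 160000 ≤ 2^18 = 262144, so n = 18.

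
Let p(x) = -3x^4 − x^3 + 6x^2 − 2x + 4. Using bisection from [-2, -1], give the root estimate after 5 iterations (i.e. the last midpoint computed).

-1.84375

m = -1.5, p(m) = 8.6875 (+); new bracket [-2, -1.5]
m = -1.75, p(m) = 3.097656 (+); new bracket [-2, -1.75]
m = -1.875, p(m) = -1.643311 (−); new bracket [-1.875, -1.75]
m = -1.8125, p(m) = 0.9135 (+); new bracket [-1.875, -1.8125]
m = -1.84375, p(m) = -0.3164 (−); new bracket [-1.84375, -1.8125]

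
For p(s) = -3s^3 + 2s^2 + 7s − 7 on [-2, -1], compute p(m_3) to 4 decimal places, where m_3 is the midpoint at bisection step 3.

s = -1.5 gives p = -2.875, negative; keep [-2, -1.5]
s = -1.75 gives p = 2.953125, positive; keep [-1.75, -1.5]
s = -1.625 gives p = -0.220703, negative; keep [-1.75, -1.625]

-0.2207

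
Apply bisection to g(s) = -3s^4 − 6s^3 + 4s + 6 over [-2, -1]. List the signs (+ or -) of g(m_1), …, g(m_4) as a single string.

+++-

m = -1.5, g(m) = 5.0625 (+); new bracket [-2, -1.5]
m = -1.75, g(m) = 3.019531 (+); new bracket [-2, -1.75]
m = -1.875, g(m) = 0.971924 (+); new bracket [-2, -1.875]
m = -1.9375, g(m) = -0.3863 (−); new bracket [-1.9375, -1.875]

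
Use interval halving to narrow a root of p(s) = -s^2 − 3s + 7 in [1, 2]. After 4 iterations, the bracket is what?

p(1.5) = 0.25 > 0, so the root lies in [1.5, 2]
p(1.75) = -1.3125 < 0, so the root lies in [1.5, 1.75]
p(1.625) = -0.515625 < 0, so the root lies in [1.5, 1.625]
p(1.5625) = -0.1289 < 0, so the root lies in [1.5, 1.5625]

[1.5, 1.5625]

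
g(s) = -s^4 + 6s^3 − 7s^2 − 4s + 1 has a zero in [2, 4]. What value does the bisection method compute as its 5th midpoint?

2.3125

m = 3, g(m) = 7 (+); new bracket [2, 3]
m = 2.5, g(m) = 1.9375 (+); new bracket [2, 2.5]
m = 2.25, g(m) = -0.722656 (−); new bracket [2.25, 2.5]
m = 2.375, g(m) = 0.5779 (+); new bracket [2.25, 2.375]
m = 2.3125, g(m) = -0.0823 (−); new bracket [2.3125, 2.375]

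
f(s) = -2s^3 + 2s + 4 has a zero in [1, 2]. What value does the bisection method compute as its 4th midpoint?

midpoint 1.5: f = 0.25 > 0 → [1.5, 2]
midpoint 1.75: f = -3.21875 < 0 → [1.5, 1.75]
midpoint 1.625: f = -1.332031 < 0 → [1.5, 1.625]
midpoint 1.5625: f = -0.5044 < 0 → [1.5, 1.5625]

1.5625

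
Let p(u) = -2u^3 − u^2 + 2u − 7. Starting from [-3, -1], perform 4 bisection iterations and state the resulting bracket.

[-2, -1.875]

p(-2) = 1 > 0, so the root lies in [-2, -1]
p(-1.5) = -5.5 < 0, so the root lies in [-2, -1.5]
p(-1.75) = -2.84375 < 0, so the root lies in [-2, -1.75]
p(-1.875) = -1.082 < 0, so the root lies in [-2, -1.875]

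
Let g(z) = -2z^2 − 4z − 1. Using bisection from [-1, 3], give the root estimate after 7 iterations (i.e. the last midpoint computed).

m = 1, g(m) = -7 (−); new bracket [-1, 1]
m = 0, g(m) = -1 (−); new bracket [-1, 0]
m = -0.5, g(m) = 0.5 (+); new bracket [-0.5, 0]
m = -0.25, g(m) = -0.125 (−); new bracket [-0.5, -0.25]
m = -0.375, g(m) = 0.2188 (+); new bracket [-0.375, -0.25]
m = -0.3125, g(m) = 0.0547 (+); new bracket [-0.3125, -0.25]
m = -0.28125, g(m) = -0.0332 (−); new bracket [-0.3125, -0.28125]

-0.28125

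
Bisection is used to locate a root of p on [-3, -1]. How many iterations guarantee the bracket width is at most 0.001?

11

Width after n steps is 2/2^n. Need 2^n ≥ 2/0.001 = 2000.
2^10 = 1024 < 2000 ≤ 2^11 = 2048, so n = 11.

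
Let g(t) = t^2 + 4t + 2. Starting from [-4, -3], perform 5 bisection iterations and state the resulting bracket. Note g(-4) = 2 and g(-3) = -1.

m = -3.5, g(m) = 0.25 (+); new bracket [-3.5, -3]
m = -3.25, g(m) = -0.4375 (−); new bracket [-3.5, -3.25]
m = -3.375, g(m) = -0.109375 (−); new bracket [-3.5, -3.375]
m = -3.4375, g(m) = 0.0664 (+); new bracket [-3.4375, -3.375]
m = -3.40625, g(m) = -0.0225 (−); new bracket [-3.4375, -3.40625]

[-3.4375, -3.40625]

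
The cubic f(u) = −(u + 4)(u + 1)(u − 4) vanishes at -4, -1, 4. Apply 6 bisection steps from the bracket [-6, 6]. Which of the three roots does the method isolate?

4

f(0) = 16 > 0, so the root lies in [0, 6]
f(3) = 28 > 0, so the root lies in [3, 6]
f(4.5) = -23.375 < 0, so the root lies in [3, 4.5]
f(3.75) = 9.2031 > 0, so the root lies in [3.75, 4.5]
f(4.125) = -5.2051 < 0, so the root lies in [3.75, 4.125]
f(3.9375) = 2.4495 > 0, so the root lies in [3.9375, 4.125]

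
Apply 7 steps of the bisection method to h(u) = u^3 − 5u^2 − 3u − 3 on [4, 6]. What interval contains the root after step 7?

m = 5, h(m) = -18 (−); new bracket [5, 6]
m = 5.5, h(m) = -4.375 (−); new bracket [5.5, 6]
m = 5.75, h(m) = 4.546875 (+); new bracket [5.5, 5.75]
m = 5.625, h(m) = -0.0996 (−); new bracket [5.625, 5.75]
m = 5.6875, h(m) = 2.1765 (+); new bracket [5.625, 5.6875]
m = 5.65625, h(m) = 1.0268 (+); new bracket [5.625, 5.65625]
m = 5.640625, h(m) = 0.4607 (+); new bracket [5.625, 5.640625]

[5.625, 5.640625]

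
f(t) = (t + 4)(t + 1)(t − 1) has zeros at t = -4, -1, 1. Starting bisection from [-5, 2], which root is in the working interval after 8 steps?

-4

t = -1.5 gives f = 3.125, positive; keep [-5, -1.5]
t = -3.25 gives f = 7.171875, positive; keep [-5, -3.25]
t = -4.125 gives f = -2.001953, negative; keep [-4.125, -3.25]
t = -3.6875 gives f = 3.9368, positive; keep [-4.125, -3.6875]
t = -3.90625 gives f = 1.3368, positive; keep [-4.125, -3.90625]
t = -4.015625 gives f = -0.2363, negative; keep [-4.015625, -3.90625]
t = -3.9609375 gives f = 0.5738, positive; keep [-4.015625, -3.9609375]
t = -3.98828125 gives f = 0.1747, positive; keep [-4.015625, -3.98828125]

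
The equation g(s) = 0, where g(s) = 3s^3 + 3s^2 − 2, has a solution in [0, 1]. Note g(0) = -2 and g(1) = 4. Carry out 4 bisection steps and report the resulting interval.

[0.625, 0.6875]

midpoint 0.5: g = -0.875 < 0 → [0.5, 1]
midpoint 0.75: g = 0.953125 > 0 → [0.5, 0.75]
midpoint 0.625: g = -0.095703 < 0 → [0.625, 0.75]
midpoint 0.6875: g = 0.3928 > 0 → [0.625, 0.6875]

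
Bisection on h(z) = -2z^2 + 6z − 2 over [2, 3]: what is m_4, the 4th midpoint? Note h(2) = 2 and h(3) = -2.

m = 2.5, h(m) = 0.5 (+); new bracket [2.5, 3]
m = 2.75, h(m) = -0.625 (−); new bracket [2.5, 2.75]
m = 2.625, h(m) = -0.03125 (−); new bracket [2.5, 2.625]
m = 2.5625, h(m) = 0.2422 (+); new bracket [2.5625, 2.625]

2.5625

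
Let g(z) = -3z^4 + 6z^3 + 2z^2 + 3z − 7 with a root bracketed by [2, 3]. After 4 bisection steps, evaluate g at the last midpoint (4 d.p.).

-0.9607

midpoint 2.5: g = -10.4375 < 0 → [2, 2.5]
midpoint 2.25: g = 1.332031 > 0 → [2.25, 2.5]
midpoint 2.375: g = -3.664795 < 0 → [2.25, 2.375]
midpoint 2.3125: g = -0.9607 < 0 → [2.25, 2.3125]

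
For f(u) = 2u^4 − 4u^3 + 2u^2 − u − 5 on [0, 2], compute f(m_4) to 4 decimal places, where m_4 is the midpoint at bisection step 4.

-1.4917

m = 1, f(m) = -6 (−); new bracket [1, 2]
m = 1.5, f(m) = -5.375 (−); new bracket [1.5, 2]
m = 1.75, f(m) = -3.304688 (−); new bracket [1.75, 2]
m = 1.875, f(m) = -1.4917 (−); new bracket [1.875, 2]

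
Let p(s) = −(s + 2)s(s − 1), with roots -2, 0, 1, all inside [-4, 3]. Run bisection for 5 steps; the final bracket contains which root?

-2

p(-0.5) = -1.125 < 0, so the root lies in [-4, -0.5]
p(-2.25) = 1.828125 > 0, so the root lies in [-2.25, -0.5]
p(-1.375) = -2.041016 < 0, so the root lies in [-2.25, -1.375]
p(-1.8125) = -0.9558 < 0, so the root lies in [-2.25, -1.8125]
p(-2.03125) = 0.1924 > 0, so the root lies in [-2.03125, -1.8125]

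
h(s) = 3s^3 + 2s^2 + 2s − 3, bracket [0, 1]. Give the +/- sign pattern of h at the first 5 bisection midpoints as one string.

midpoint 0.5: h = -1.125 < 0 → [0.5, 1]
midpoint 0.75: h = 0.890625 > 0 → [0.5, 0.75]
midpoint 0.625: h = -0.236328 < 0 → [0.625, 0.75]
midpoint 0.6875: h = 0.2952 > 0 → [0.625, 0.6875]
midpoint 0.65625: h = 0.0217 > 0 → [0.625, 0.65625]

-+-++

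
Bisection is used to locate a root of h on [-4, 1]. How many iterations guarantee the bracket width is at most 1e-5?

19

Width after n steps is 5/2^n. Need 2^n ≥ 5/1e-5 = 500000.
2^18 = 262144 < 500000 ≤ 2^19 = 524288, so n = 19.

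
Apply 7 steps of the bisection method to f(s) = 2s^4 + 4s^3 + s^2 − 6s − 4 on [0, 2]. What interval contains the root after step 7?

s = 1 gives f = -3, negative; keep [1, 2]
s = 1.5 gives f = 12.875, positive; keep [1, 1.5]
s = 1.25 gives f = 2.757812, positive; keep [1, 1.25]
s = 1.125 gives f = -0.5854, negative; keep [1.125, 1.25]
s = 1.1875 gives f = 0.9605, positive; keep [1.125, 1.1875]
s = 1.15625 gives f = 0.1573, positive; keep [1.125, 1.15625]
s = 1.140625 gives f = -0.2215, negative; keep [1.140625, 1.15625]

[1.140625, 1.15625]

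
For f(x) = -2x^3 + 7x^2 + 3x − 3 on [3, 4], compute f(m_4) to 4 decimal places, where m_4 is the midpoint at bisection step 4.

-0.6470

m = 3.5, f(m) = 7.5 (+); new bracket [3.5, 4]
m = 3.75, f(m) = 1.21875 (+); new bracket [3.75, 4]
m = 3.875, f(m) = -2.636719 (−); new bracket [3.75, 3.875]
m = 3.8125, f(m) = -0.647 (−); new bracket [3.75, 3.8125]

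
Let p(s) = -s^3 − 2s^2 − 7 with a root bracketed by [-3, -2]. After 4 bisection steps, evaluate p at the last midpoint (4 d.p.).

-0.5730

p(-2.5) = -3.875 < 0, so the root lies in [-3, -2.5]
p(-2.75) = -1.328125 < 0, so the root lies in [-3, -2.75]
p(-2.875) = 0.232422 > 0, so the root lies in [-2.875, -2.75]
p(-2.8125) = -0.573 < 0, so the root lies in [-2.875, -2.8125]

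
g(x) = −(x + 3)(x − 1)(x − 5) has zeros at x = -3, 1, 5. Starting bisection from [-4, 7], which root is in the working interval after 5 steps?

5

g(1.5) = 7.875 > 0, so the root lies in [1.5, 7]
g(4.25) = 17.671875 > 0, so the root lies in [4.25, 7]
g(5.625) = -24.931641 < 0, so the root lies in [4.25, 5.625]
g(4.9375) = 1.9534 > 0, so the root lies in [4.9375, 5.625]
g(5.28125) = -9.9715 < 0, so the root lies in [4.9375, 5.28125]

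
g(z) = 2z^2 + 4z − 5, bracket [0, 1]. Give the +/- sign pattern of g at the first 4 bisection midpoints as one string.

g(0.5) = -2.5 < 0, so the root lies in [0.5, 1]
g(0.75) = -0.875 < 0, so the root lies in [0.75, 1]
g(0.875) = 0.03125 > 0, so the root lies in [0.75, 0.875]
g(0.8125) = -0.4297 < 0, so the root lies in [0.8125, 0.875]

--+-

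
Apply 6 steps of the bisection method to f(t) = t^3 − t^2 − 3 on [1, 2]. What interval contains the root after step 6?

[1.859375, 1.875]

f(1.5) = -1.875 < 0, so the root lies in [1.5, 2]
f(1.75) = -0.703125 < 0, so the root lies in [1.75, 2]
f(1.875) = 0.076172 > 0, so the root lies in [1.75, 1.875]
f(1.8125) = -0.3308 < 0, so the root lies in [1.8125, 1.875]
f(1.84375) = -0.1317 < 0, so the root lies in [1.84375, 1.875]
f(1.859375) = -0.0289 < 0, so the root lies in [1.859375, 1.875]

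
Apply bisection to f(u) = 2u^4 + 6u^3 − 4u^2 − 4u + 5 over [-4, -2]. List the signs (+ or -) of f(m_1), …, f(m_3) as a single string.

-+-

f(-3) = -19 < 0, so the root lies in [-4, -3]
f(-3.5) = 12.875 > 0, so the root lies in [-3.5, -3]
f(-3.25) = -7.085938 < 0, so the root lies in [-3.5, -3.25]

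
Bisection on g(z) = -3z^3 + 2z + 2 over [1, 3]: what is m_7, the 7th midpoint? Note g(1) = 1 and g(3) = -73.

1.109375

z = 2 gives g = -18, negative; keep [1, 2]
z = 1.5 gives g = -5.125, negative; keep [1, 1.5]
z = 1.25 gives g = -1.359375, negative; keep [1, 1.25]
z = 1.125 gives g = -0.0215, negative; keep [1, 1.125]
z = 1.0625 gives g = 0.5266, positive; keep [1.0625, 1.125]
z = 1.09375 gives g = 0.2622, positive; keep [1.09375, 1.125]
z = 1.109375 gives g = 0.1228, positive; keep [1.109375, 1.125]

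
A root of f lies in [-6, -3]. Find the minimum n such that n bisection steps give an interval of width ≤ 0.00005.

Width after n steps is 3/2^n. Need 2^n ≥ 3/0.00005 = 60000.
2^15 = 32768 < 60000 ≤ 2^16 = 65536, so n = 16.

16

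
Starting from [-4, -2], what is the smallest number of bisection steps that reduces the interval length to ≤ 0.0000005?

Width after n steps is 2/2^n. Need 2^n ≥ 2/0.0000005 = 4000000.
2^21 = 2097152 < 4000000 ≤ 2^22 = 4194304, so n = 22.

22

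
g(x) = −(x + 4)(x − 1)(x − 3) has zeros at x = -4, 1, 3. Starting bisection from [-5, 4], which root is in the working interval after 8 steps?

m = -0.5, g(m) = -18.375 (−); new bracket [-5, -0.5]
m = -2.75, g(m) = -26.953125 (−); new bracket [-5, -2.75]
m = -3.875, g(m) = -4.189453 (−); new bracket [-5, -3.875]
m = -4.4375, g(m) = 17.6931 (+); new bracket [-4.4375, -3.875]
m = -4.15625, g(m) = 5.7655 (+); new bracket [-4.15625, -3.875]
m = -4.015625, g(m) = 0.5498 (+); new bracket [-4.015625, -3.875]
m = -3.9453125, g(m) = -1.8783 (−); new bracket [-4.015625, -3.9453125]
m = -3.98046875, g(m) = -0.679 (−); new bracket [-4.015625, -3.98046875]

-4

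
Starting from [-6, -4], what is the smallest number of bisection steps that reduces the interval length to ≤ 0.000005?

Width after n steps is 2/2^n. Need 2^n ≥ 2/0.000005 = 400000.
2^18 = 262144 < 400000 ≤ 2^19 = 524288, so n = 19.

19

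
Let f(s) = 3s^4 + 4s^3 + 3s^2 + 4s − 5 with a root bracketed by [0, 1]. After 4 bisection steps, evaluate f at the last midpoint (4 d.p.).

s = 0.5 gives f = -1.5625, negative; keep [0.5, 1]
s = 0.75 gives f = 2.324219, positive; keep [0.5, 0.75]
s = 0.625 gives f = 0.106201, positive; keep [0.5, 0.625]
s = 0.5625 gives f = -0.7885, negative; keep [0.5625, 0.625]

-0.7885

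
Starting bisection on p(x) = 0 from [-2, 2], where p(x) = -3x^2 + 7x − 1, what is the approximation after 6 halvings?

midpoint 0: p = -1 < 0 → [0, 2]
midpoint 1: p = 3 > 0 → [0, 1]
midpoint 0.5: p = 1.75 > 0 → [0, 0.5]
midpoint 0.25: p = 0.5625 > 0 → [0, 0.25]
midpoint 0.125: p = -0.1719 < 0 → [0.125, 0.25]
midpoint 0.1875: p = 0.207 > 0 → [0.125, 0.1875]

0.1875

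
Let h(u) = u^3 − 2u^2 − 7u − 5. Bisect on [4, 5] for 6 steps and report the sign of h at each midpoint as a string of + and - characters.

++++-+

m = 4.5, h(m) = 14.125 (+); new bracket [4, 4.5]
m = 4.25, h(m) = 5.890625 (+); new bracket [4, 4.25]
m = 4.125, h(m) = 2.283203 (+); new bracket [4, 4.125]
m = 4.0625, h(m) = 0.6018 (+); new bracket [4, 4.0625]
m = 4.03125, h(m) = -0.209 (−); new bracket [4.03125, 4.0625]
m = 4.046875, h(m) = 0.194 (+); new bracket [4.03125, 4.046875]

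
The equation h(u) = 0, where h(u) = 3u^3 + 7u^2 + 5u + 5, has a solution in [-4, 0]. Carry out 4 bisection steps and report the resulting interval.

h(-2) = -1 < 0, so the root lies in [-2, 0]
h(-1) = 4 > 0, so the root lies in [-2, -1]
h(-1.5) = 3.125 > 0, so the root lies in [-2, -1.5]
h(-1.75) = 1.6094 > 0, so the root lies in [-2, -1.75]

[-2, -1.75]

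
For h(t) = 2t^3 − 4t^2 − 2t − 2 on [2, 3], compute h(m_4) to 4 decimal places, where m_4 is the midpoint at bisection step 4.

0.2622

t = 2.5 gives h = -0.75, negative; keep [2.5, 3]
t = 2.75 gives h = 3.84375, positive; keep [2.5, 2.75]
t = 2.625 gives h = 1.363281, positive; keep [2.5, 2.625]
t = 2.5625 gives h = 0.2622, positive; keep [2.5, 2.5625]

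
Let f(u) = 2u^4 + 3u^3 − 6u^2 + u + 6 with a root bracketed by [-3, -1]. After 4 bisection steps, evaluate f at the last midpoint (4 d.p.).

2.7290

u = -2 gives f = -12, negative; keep [-3, -2]
u = -2.5 gives f = -2.75, negative; keep [-3, -2.5]
u = -2.75 gives f = 9.867188, positive; keep [-2.75, -2.5]
u = -2.625 gives f = 2.729, positive; keep [-2.625, -2.5]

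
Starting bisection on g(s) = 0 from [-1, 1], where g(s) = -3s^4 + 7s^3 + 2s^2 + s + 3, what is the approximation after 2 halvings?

-0.5

g(0) = 3 > 0, so the root lies in [-1, 0]
g(-0.5) = 1.9375 > 0, so the root lies in [-1, -0.5]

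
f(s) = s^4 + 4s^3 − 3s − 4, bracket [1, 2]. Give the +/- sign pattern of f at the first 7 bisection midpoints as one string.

midpoint 1.5: f = 10.0625 > 0 → [1, 1.5]
midpoint 1.25: f = 2.503906 > 0 → [1, 1.25]
midpoint 1.125: f = -0.077881 < 0 → [1.125, 1.25]
midpoint 1.1875: f = 1.1243 > 0 → [1.125, 1.1875]
midpoint 1.15625: f = 0.5018 > 0 → [1.125, 1.15625]
midpoint 1.140625: f = 0.2067 > 0 → [1.125, 1.140625]
midpoint 1.1328125: f = 0.0631 > 0 → [1.125, 1.1328125]

++-++++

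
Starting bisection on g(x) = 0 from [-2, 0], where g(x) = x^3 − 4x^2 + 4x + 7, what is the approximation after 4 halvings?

-0.875

midpoint -1: g = -2 < 0 → [-1, 0]
midpoint -0.5: g = 3.875 > 0 → [-1, -0.5]
midpoint -0.75: g = 1.328125 > 0 → [-1, -0.75]
midpoint -0.875: g = -0.2324 < 0 → [-0.875, -0.75]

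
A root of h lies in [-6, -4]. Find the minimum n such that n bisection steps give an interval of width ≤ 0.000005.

Width after n steps is 2/2^n. Need 2^n ≥ 2/0.000005 = 400000.
2^18 = 262144 < 400000 ≤ 2^19 = 524288, so n = 19.

19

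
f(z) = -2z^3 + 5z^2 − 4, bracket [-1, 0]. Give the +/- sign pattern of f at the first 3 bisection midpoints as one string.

z = -0.5 gives f = -2.5, negative; keep [-1, -0.5]
z = -0.75 gives f = -0.34375, negative; keep [-1, -0.75]
z = -0.875 gives f = 1.167969, positive; keep [-0.875, -0.75]

--+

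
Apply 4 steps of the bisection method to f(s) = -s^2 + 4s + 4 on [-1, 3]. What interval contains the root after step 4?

[-1, -0.75]

midpoint 1: f = 7 > 0 → [-1, 1]
midpoint 0: f = 4 > 0 → [-1, 0]
midpoint -0.5: f = 1.75 > 0 → [-1, -0.5]
midpoint -0.75: f = 0.4375 > 0 → [-1, -0.75]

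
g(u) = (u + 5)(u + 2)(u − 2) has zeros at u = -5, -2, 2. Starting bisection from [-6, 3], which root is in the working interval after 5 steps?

u = -1.5 gives g = -6.125, negative; keep [-1.5, 3]
u = 0.75 gives g = -19.765625, negative; keep [0.75, 3]
u = 1.875 gives g = -3.330078, negative; keep [1.875, 3]
u = 2.4375 gives g = 14.4392, positive; keep [1.875, 2.4375]
u = 2.15625 gives g = 4.6474, positive; keep [1.875, 2.15625]

2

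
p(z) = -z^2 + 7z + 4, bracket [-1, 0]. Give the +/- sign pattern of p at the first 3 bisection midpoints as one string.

+--

midpoint -0.5: p = 0.25 > 0 → [-1, -0.5]
midpoint -0.75: p = -1.8125 < 0 → [-0.75, -0.5]
midpoint -0.625: p = -0.765625 < 0 → [-0.625, -0.5]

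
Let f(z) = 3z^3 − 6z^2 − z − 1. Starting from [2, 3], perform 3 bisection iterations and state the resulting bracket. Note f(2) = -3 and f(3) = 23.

[2.125, 2.25]

f(2.5) = 5.875 > 0, so the root lies in [2, 2.5]
f(2.25) = 0.546875 > 0, so the root lies in [2, 2.25]
f(2.125) = -1.431641 < 0, so the root lies in [2.125, 2.25]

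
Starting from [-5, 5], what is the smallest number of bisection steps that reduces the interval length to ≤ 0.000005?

21

Width after n steps is 10/2^n. Need 2^n ≥ 10/0.000005 = 2000000.
2^20 = 1048576 < 2000000 ≤ 2^21 = 2097152, so n = 21.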